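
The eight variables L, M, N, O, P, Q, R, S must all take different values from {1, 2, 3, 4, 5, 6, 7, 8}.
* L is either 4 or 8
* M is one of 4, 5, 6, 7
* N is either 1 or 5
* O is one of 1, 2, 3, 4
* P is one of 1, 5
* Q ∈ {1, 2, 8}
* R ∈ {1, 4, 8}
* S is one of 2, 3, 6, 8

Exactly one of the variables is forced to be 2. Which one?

The 8 variables draw from only 8 values {1, 2, 3, 4, 5, 6, 7, 8}, so each is used; only M can be 7, hence M = 7.
The 7 still-open variables draw from only 7 values {1, 2, 3, 4, 5, 6, 8}, so each is used; only S can be 6, hence S = 6.
The 6 still-open variables together cover exactly {1, 2, 3, 4, 5, 8} — 6 values for 6 variables — and 3 appears only in O's list, so O = 3.
The 5 still-open variables together cover exactly {1, 2, 4, 5, 8} — 5 values for 5 variables — and 2 appears only in Q's list, so Q = 2.

Q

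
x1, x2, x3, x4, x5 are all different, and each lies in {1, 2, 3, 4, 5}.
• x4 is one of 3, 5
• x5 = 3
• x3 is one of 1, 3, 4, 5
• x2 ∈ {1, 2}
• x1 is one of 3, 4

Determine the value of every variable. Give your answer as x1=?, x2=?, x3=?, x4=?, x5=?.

x1=4, x2=2, x3=1, x4=5, x5=3

x5's domain is down to {3}, so x5 = 3. Remove 3 from x1, x3, x4.
x1 must be 4 (only option left). Remove 4 from x3.
x4 must be 5 (only option left). Remove 5 from x3.
x3 must be 1 (only option left). So x2 can't be 1.
x2's domain is down to {2}, so x2 = 2.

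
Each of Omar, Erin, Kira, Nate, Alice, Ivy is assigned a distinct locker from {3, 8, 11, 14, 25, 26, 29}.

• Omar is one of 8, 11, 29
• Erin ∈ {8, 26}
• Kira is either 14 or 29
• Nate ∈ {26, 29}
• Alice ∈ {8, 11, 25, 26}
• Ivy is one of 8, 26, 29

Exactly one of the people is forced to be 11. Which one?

Among the 6 variables, 14 fits only Kira (and all 6 values in {8, 11, 14, 25, 26, 29} must be used), so Kira = 14.
The 5 still-open variables together cover exactly {8, 11, 25, 26, 29} — 5 values for 5 variables — and 25 appears only in Alice's list, so Alice = 25.
The 4 still-open variables together cover exactly {8, 11, 26, 29} — 4 values for 4 variables — and 11 appears only in Omar's list, so Omar = 11.

Omar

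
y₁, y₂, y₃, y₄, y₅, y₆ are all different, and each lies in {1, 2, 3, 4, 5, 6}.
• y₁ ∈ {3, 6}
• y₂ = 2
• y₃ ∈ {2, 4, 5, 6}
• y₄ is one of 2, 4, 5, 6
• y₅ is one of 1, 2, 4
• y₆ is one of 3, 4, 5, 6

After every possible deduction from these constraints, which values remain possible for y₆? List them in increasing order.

y₂ has just one choice, so y₂ = 2. Strike 2 from y₃, y₄, y₅.
The 5 still-open variables draw from only 5 values {1, 3, 4, 5, 6}, so each is used; only y₅ can be 1, hence y₅ = 1.
No further eliminations apply; y₆ can still be any of 3, 4, 5, 6.

3, 4, 5, 6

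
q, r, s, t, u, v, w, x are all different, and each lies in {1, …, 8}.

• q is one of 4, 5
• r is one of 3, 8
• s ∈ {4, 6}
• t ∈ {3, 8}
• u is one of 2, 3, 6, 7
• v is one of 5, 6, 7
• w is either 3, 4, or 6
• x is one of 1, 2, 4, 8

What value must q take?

Among the 8 variables, 1 fits only x (and all 8 values in {1, 2, 3, 4, 5, 6, 7, 8} must be used), so x = 1.
Among the 7 still-open variables, 2 fits only u (and all 7 values in {2, 3, 4, 5, 6, 7, 8} must be used), so u = 2.
Among the 6 still-open variables, 7 fits only v (and all 6 values in {3, 4, 5, 6, 7, 8} must be used), so v = 7.
The 5 still-open variables draw from only 5 values {3, 4, 5, 6, 8}, so each is used; only q can be 5, hence q = 5.

5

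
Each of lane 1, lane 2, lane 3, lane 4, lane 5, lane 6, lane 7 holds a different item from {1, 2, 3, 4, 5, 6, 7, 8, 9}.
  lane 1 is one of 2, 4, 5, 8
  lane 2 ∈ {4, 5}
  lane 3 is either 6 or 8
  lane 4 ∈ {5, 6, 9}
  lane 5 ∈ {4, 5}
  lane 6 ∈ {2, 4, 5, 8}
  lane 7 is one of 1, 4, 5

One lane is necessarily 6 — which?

lane 3

Among the 7 variables, 1 fits only lane 7 (and all 7 values in {1, 2, 4, 5, 6, 8, 9} must be used), so lane 7 = 1.
Among the 6 still-open variables, 9 fits only lane 4 (and all 6 values in {2, 4, 5, 6, 8, 9} must be used), so lane 4 = 9.
The 5 still-open variables together cover exactly {2, 4, 5, 6, 8} — 5 values for 5 variables — and 6 appears only in lane 3's list, so lane 3 = 6.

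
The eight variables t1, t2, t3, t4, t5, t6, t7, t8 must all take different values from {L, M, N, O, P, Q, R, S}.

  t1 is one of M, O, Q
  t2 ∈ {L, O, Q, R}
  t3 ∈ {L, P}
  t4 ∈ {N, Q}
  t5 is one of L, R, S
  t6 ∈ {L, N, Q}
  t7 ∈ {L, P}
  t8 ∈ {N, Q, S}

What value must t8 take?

S

The 8 variables draw from only 8 values {L, M, N, O, P, Q, R, S}, so each is used; only t1 can be M, hence t1 = M.
Among the 7 still-open variables, O fits only t2 (and all 7 values in {L, N, O, P, Q, R, S} must be used), so t2 = O.
Among the 6 still-open variables, R fits only t5 (and all 6 values in {L, N, P, Q, R, S} must be used), so t5 = R.
The 5 still-open variables draw from only 5 values {L, N, P, Q, S}, so each is used; only t8 can be S, hence t8 = S.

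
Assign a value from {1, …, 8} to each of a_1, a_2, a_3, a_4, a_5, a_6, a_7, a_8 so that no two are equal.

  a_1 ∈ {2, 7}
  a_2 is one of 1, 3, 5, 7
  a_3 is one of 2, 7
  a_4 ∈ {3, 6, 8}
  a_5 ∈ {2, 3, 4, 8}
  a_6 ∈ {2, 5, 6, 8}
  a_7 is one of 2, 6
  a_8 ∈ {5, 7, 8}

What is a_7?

Among the 8 variables, 1 fits only a_2 (and all 8 values in {1, 2, 3, 4, 5, 6, 7, 8} must be used), so a_2 = 1.
The 7 still-open variables together cover exactly {2, 3, 4, 5, 6, 7, 8} — 7 values for 7 variables — and 4 appears only in a_5's list, so a_5 = 4.
Among the 6 still-open variables, 3 fits only a_4 (and all 6 values in {2, 3, 5, 6, 7, 8} must be used), so a_4 = 3.
The 2 variables a_1 and a_3 are confined to {2, 7}, which locks those values in; drop them from a_6, a_7, a_8.
So a_7 = 6.

6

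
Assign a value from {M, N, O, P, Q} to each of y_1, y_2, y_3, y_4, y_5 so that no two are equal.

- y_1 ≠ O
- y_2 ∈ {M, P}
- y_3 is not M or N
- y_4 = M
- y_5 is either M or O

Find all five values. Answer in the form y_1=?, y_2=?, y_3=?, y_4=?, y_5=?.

y_1=N, y_2=P, y_3=Q, y_4=M, y_5=O

y_4 has just one choice, so y_4 = M. So y_1, y_2, y_5 can't be M.
y_5 has just one choice, so y_5 = O. So y_3 can't be O.
y_2's domain is down to {P}, so y_2 = P. Remove P from y_1, y_3.
y_3 must be Q (only option left). So y_1 can't be Q.
That leaves y_1 = N.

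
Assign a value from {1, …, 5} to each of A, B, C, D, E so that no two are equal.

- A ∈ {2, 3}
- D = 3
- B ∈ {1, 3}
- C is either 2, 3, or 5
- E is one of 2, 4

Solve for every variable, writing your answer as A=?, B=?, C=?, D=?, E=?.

D's domain is down to {3}, so D = 3. Strike 3 from A, B, C.
That leaves A = 2. Eliminate 2 elsewhere: C, E.
That leaves B = 1.
C must be 5 (only option left).
E must be 4 (only option left).

A=2, B=1, C=5, D=3, E=4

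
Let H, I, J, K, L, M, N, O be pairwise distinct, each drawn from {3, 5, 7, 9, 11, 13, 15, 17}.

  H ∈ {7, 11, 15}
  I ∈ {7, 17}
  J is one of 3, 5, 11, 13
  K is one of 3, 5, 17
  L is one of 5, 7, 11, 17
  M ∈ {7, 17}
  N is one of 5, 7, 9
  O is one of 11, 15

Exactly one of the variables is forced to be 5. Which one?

The 8 variables draw from only 8 values {3, 5, 7, 9, 11, 13, 15, 17}, so each is used; only N can be 9, hence N = 9.
Among the 7 still-open variables, 13 fits only J (and all 7 values in {3, 5, 7, 11, 13, 15, 17} must be used), so J = 13.
The 6 still-open variables together cover exactly {3, 5, 7, 11, 15, 17} — 6 values for 6 variables — and 3 appears only in K's list, so K = 3.
The 5 still-open variables draw from only 5 values {5, 7, 11, 15, 17}, so each is used; only L can be 5, hence L = 5.

L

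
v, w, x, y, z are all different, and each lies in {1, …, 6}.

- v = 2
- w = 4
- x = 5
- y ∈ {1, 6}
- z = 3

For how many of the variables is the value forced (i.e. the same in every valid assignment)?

4

v's domain is down to {2}, so v = 2.
w must be 4 (only option left).
That leaves x = 5.
z's domain is down to {3}, so z = 3.
Determined: v=2, w=4, x=5, z=3. The other variables each still have more than one consistent value. That makes 4.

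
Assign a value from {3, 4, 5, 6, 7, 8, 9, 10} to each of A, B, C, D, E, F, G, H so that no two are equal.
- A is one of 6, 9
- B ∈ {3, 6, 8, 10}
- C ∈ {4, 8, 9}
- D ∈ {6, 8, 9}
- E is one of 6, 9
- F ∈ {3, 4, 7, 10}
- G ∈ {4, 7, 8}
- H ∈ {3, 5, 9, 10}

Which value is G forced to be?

7

Among the 8 variables, 5 fits only H (and all 8 values in {3, 4, 5, 6, 7, 8, 9, 10} must be used), so H = 5.
The 2 variables A and E are confined to {6, 9}, which locks those values in; drop them from B, C, D.
That leaves D = 8. Strike 8 from B, C, G.
That leaves C = 4. Strike 4 from F, G.
So G = 7.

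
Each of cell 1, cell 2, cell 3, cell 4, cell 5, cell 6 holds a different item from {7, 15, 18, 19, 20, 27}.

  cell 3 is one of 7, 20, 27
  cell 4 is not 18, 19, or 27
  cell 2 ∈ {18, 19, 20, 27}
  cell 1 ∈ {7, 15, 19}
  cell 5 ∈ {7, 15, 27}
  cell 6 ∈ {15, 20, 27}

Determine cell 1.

Among the 6 variables, 18 fits only cell 2 (and all 6 values in {7, 15, 18, 19, 20, 27} must be used), so cell 2 = 18.
The 5 still-open variables together cover exactly {7, 15, 19, 20, 27} — 5 values for 5 variables — and 19 appears only in cell 1's list, so cell 1 = 19.

19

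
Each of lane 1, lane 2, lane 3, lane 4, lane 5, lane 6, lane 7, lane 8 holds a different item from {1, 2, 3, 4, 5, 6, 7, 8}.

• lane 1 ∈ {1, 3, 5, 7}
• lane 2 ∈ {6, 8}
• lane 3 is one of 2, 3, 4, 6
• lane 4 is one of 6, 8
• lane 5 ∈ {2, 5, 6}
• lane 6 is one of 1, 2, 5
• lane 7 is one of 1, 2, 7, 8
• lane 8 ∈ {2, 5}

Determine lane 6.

1

The 8 variables together cover exactly {1, 2, 3, 4, 5, 6, 7, 8} — 8 values for 8 variables — and 4 appears only in lane 3's list, so lane 3 = 4.
The 7 still-open variables together cover exactly {1, 2, 3, 5, 6, 7, 8} — 7 values for 7 variables — and 3 appears only in lane 1's list, so lane 1 = 3.
Among the 6 still-open variables, 7 fits only lane 7 (and all 6 values in {1, 2, 5, 6, 7, 8} must be used), so lane 7 = 7.
The 5 still-open variables draw from only 5 values {1, 2, 5, 6, 8}, so each is used; only lane 6 can be 1, hence lane 6 = 1.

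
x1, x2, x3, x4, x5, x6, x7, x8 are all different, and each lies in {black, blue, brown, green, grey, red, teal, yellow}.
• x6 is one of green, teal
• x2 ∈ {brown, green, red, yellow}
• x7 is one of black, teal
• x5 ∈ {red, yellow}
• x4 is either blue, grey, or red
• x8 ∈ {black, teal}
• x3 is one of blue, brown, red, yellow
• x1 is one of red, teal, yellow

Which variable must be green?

The 8 variables draw from only 8 values {black, blue, brown, green, grey, red, teal, yellow}, so each is used; only x4 can be grey, hence x4 = grey.
The 7 still-open variables draw from only 7 values {black, blue, brown, green, red, teal, yellow}, so each is used; only x3 can be blue, hence x3 = blue.
The 6 still-open variables draw from only 6 values {black, brown, green, red, teal, yellow}, so each is used; only x2 can be brown, hence x2 = brown.
The 5 still-open variables draw from only 5 values {black, green, red, teal, yellow}, so each is used; only x6 can be green, hence x6 = green.

x6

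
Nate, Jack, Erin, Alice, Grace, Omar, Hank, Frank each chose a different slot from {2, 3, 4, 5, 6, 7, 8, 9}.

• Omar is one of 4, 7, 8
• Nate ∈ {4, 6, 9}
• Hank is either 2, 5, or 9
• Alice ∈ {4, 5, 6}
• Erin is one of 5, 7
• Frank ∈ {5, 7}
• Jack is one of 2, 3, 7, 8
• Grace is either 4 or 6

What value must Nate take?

The 8 variables draw from only 8 values {2, 3, 4, 5, 6, 7, 8, 9}, so each is used; only Jack can be 3, hence Jack = 3.
Among the 7 still-open variables, 2 fits only Hank (and all 7 values in {2, 4, 5, 6, 7, 8, 9} must be used), so Hank = 2.
Among the 6 still-open variables, 8 fits only Omar (and all 6 values in {4, 5, 6, 7, 8, 9} must be used), so Omar = 8.
The 5 still-open variables together cover exactly {4, 5, 6, 7, 9} — 5 values for 5 variables — and 9 appears only in Nate's list, so Nate = 9.

9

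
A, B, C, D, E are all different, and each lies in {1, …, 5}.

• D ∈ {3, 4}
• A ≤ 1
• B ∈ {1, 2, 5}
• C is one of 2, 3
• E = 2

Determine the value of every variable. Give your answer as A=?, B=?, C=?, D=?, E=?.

A=1, B=5, C=3, D=4, E=2

A's domain is down to {1}, so A = 1. So B can't be 1.
E must be 2 (only option left). Strike 2 from B, C.
B's domain is down to {5}, so B = 5.
C's domain is down to {3}, so C = 3. Remove 3 from D.
D's domain is down to {4}, so D = 4.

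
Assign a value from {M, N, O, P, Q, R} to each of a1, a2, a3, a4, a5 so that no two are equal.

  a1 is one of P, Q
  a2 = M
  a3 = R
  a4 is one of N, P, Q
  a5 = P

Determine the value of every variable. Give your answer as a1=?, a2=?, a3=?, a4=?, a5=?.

a2's domain is down to {M}, so a2 = M.
That leaves a3 = R.
a5's domain is down to {P}, so a5 = P. Strike P from a1, a4.
a1's domain is down to {Q}, so a1 = Q. Remove Q from a4.
a4 must be N (only option left).

a1=Q, a2=M, a3=R, a4=N, a5=P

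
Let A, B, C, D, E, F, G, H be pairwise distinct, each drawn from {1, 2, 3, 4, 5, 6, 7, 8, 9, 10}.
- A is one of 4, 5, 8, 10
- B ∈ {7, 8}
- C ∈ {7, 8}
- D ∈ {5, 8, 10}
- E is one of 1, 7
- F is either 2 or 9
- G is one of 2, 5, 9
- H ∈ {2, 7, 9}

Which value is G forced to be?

Among the 8 variables, 1 fits only E (and all 8 values in {1, 2, 4, 5, 7, 8, 9, 10} must be used), so E = 1.
The 7 still-open variables draw from only 7 values {2, 4, 5, 7, 8, 9, 10}, so each is used; only A can be 4, hence A = 4.
The 6 still-open variables draw from only 6 values {2, 5, 7, 8, 9, 10}, so each is used; only D can be 10, hence D = 10.
The 5 still-open variables together cover exactly {2, 5, 7, 8, 9} — 5 values for 5 variables — and 5 appears only in G's list, so G = 5.

5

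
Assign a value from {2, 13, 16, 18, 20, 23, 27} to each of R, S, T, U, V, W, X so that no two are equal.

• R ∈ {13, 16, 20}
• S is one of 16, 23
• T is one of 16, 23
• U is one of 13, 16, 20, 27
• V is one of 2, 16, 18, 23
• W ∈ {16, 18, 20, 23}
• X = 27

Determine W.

18

X's domain is down to {27}, so X = 27. Strike 27 from U.
Among the 6 still-open variables, 2 fits only V (and all 6 values in {2, 13, 16, 18, 20, 23} must be used), so V = 2.
Among the 5 still-open variables, 18 fits only W (and all 5 values in {13, 16, 18, 20, 23} must be used), so W = 18.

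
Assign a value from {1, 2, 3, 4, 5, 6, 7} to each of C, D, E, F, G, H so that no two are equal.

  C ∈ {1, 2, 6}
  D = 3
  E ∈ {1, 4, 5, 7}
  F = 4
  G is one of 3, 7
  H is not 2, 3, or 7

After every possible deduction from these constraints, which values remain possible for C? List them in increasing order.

1, 2, 6

D has just one choice, so D = 3. Strike 3 from G.
F has just one choice, so F = 4. Remove 4 from E, H.
G must be 7 (only option left). Remove 7 from E.
No further eliminations apply; C can still be any of 1, 2, 6.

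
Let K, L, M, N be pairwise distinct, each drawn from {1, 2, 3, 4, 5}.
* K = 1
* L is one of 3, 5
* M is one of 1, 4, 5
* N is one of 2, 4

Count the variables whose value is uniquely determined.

K must be 1 (only option left). Eliminate 1 elsewhere: M.
Determined: K=1. The other variables each still have more than one consistent value. That makes 1.

1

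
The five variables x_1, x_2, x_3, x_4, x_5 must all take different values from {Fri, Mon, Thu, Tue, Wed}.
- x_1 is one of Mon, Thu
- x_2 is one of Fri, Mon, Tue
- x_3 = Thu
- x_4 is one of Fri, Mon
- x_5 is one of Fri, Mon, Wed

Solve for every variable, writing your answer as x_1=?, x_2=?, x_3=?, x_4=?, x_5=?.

x_1=Mon, x_2=Tue, x_3=Thu, x_4=Fri, x_5=Wed

x_3 has just one choice, so x_3 = Thu. Eliminate Thu elsewhere: x_1.
x_1 has just one choice, so x_1 = Mon. So x_2, x_4, x_5 can't be Mon.
x_4 has just one choice, so x_4 = Fri. Remove Fri from x_2, x_5.
x_5 must be Wed (only option left).
x_2's domain is down to {Tue}, so x_2 = Tue.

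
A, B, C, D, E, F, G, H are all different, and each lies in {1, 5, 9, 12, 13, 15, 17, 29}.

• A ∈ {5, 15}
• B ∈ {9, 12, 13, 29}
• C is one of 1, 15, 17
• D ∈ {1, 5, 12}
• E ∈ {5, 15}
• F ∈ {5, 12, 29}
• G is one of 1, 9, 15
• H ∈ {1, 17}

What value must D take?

12

Among the 8 variables, 13 fits only B (and all 8 values in {1, 5, 9, 12, 13, 15, 17, 29} must be used), so B = 13.
Among the 7 still-open variables, 9 fits only G (and all 7 values in {1, 5, 9, 12, 15, 17, 29} must be used), so G = 9.
Among the 6 still-open variables, 29 fits only F (and all 6 values in {1, 5, 12, 15, 17, 29} must be used), so F = 29.
The 5 still-open variables together cover exactly {1, 5, 12, 15, 17} — 5 values for 5 variables — and 12 appears only in D's list, so D = 12.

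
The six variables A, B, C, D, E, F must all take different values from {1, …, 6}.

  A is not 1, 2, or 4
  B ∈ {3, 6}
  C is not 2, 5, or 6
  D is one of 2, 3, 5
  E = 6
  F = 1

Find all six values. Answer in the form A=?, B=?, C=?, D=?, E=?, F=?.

A=5, B=3, C=4, D=2, E=6, F=1

E's domain is down to {6}, so E = 6. Eliminate 6 elsewhere: A, B.
F has just one choice, so F = 1. Remove 1 from C.
That leaves B = 3. Strike 3 from A, C, D.
C must be 4 (only option left).
A must be 5 (only option left). Eliminate 5 elsewhere: D.
That leaves D = 2.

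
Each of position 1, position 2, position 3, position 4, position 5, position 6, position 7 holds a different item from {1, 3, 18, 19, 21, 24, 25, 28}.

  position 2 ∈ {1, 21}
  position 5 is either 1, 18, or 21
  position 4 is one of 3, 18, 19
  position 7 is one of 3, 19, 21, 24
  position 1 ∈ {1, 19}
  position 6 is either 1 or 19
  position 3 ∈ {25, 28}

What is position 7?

24

position 1 and position 6 share exactly the 2 values {1, 19}; by pigeonhole those values go to them, so strike 1, 19 from position 2, position 4, position 5, position 7.
That leaves position 2 = 21. Remove 21 from position 5, position 7.
That leaves position 5 = 18. So position 4 can't be 18.
position 4 must be 3 (only option left). So position 7 can't be 3.
So position 7 = 24.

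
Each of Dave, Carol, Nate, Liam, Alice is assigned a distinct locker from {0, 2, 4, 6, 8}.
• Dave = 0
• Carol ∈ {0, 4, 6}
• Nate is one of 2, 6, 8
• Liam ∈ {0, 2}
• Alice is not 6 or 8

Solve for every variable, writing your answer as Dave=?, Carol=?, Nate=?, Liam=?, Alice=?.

Dave must be 0 (only option left). Remove 0 from Carol, Liam, Alice.
Liam's domain is down to {2}, so Liam = 2. Remove 2 from Nate, Alice.
Alice has just one choice, so Alice = 4. So Carol can't be 4.
Carol has just one choice, so Carol = 6. Remove 6 from Nate.
That leaves Nate = 8.

Dave=0, Carol=6, Nate=8, Liam=2, Alice=4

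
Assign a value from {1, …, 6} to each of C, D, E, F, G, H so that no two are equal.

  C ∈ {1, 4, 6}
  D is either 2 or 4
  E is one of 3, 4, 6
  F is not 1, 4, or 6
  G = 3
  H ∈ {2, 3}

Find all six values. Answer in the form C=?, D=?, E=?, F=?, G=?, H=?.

C=1, D=4, E=6, F=5, G=3, H=2

G has just one choice, so G = 3. Strike 3 from E, F, H.
H's domain is down to {2}, so H = 2. Eliminate 2 elsewhere: D, F.
D's domain is down to {4}, so D = 4. Eliminate 4 elsewhere: C, E.
E's domain is down to {6}, so E = 6. Strike 6 from C.
F has just one choice, so F = 5.
C has just one choice, so C = 1.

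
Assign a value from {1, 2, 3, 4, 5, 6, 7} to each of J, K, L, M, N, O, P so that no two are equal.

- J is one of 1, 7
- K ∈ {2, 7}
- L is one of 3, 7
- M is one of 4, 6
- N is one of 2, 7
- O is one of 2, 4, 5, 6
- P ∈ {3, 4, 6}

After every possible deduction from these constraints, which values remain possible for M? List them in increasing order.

4, 6

The 7 variables together cover exactly {1, 2, 3, 4, 5, 6, 7} — 7 values for 7 variables — and 1 appears only in J's list, so J = 1.
The 6 still-open variables together cover exactly {2, 3, 4, 5, 6, 7} — 6 values for 6 variables — and 5 appears only in O's list, so O = 5.
K and N between them cover only {2, 7} — a naked pair. Remove those values from L.
L has just one choice, so L = 3. Strike 3 from P.
No further eliminations apply; M can still be any of 4, 6.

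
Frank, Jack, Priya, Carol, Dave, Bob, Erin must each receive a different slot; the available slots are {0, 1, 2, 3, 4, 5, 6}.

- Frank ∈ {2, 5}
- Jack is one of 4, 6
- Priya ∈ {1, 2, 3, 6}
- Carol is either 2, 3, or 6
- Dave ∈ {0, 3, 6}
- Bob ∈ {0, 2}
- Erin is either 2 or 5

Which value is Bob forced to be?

The 7 variables together cover exactly {0, 1, 2, 3, 4, 5, 6} — 7 values for 7 variables — and 1 appears only in Priya's list, so Priya = 1.
Among the 6 still-open variables, 4 fits only Jack (and all 6 values in {0, 2, 3, 4, 5, 6} must be used), so Jack = 4.
The 2 variables Frank and Erin are confined to {2, 5}, which locks those values in; drop them from Carol, Bob.
So Bob = 0.

0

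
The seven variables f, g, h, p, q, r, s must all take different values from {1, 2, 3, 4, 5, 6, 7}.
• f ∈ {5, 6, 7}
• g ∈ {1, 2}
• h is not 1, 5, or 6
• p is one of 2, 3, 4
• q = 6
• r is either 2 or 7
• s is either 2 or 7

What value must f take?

q's domain is down to {6}, so q = 6. Remove 6 from f.
Among the 6 still-open variables, 1 fits only g (and all 6 values in {1, 2, 3, 4, 5, 7} must be used), so g = 1.
The 5 still-open variables together cover exactly {2, 3, 4, 5, 7} — 5 values for 5 variables — and 5 appears only in f's list, so f = 5.

5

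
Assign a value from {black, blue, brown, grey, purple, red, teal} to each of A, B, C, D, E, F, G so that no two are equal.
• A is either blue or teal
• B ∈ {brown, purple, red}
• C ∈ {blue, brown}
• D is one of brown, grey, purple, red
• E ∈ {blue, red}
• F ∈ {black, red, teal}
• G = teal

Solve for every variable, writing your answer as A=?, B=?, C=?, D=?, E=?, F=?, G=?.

G must be teal (only option left). So A, F can't be teal.
A has just one choice, so A = blue. So C, E can't be blue.
That leaves C = brown. Strike brown from B, D.
E has just one choice, so E = red. Remove red from B, D, F.
F has just one choice, so F = black.
B must be purple (only option left). So D can't be purple.
D's domain is down to {grey}, so D = grey.

A=blue, B=purple, C=brown, D=grey, E=red, F=black, G=teal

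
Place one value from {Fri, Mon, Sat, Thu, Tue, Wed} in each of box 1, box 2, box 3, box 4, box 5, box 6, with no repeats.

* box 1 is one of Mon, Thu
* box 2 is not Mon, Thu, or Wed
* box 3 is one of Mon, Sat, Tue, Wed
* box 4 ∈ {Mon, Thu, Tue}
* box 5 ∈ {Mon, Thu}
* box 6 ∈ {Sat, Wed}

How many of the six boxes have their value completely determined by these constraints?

2

The 6 variables draw from only 6 values {Fri, Mon, Sat, Thu, Tue, Wed}, so each is used; only box 2 can be Fri, hence box 2 = Fri.
box 1 and box 5 between them cover only {Mon, Thu} — a naked pair. Remove those values from box 3, box 4.
box 4 has just one choice, so box 4 = Tue. Strike Tue from box 3.
Determined: box 2=Fri, box 4=Tue. The other boxes each still have more than one consistent value. That makes 2.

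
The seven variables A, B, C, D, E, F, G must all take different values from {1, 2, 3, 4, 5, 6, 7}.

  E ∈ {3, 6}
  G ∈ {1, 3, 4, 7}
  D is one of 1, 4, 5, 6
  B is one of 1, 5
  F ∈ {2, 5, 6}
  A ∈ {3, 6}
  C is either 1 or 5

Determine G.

Among the 7 variables, 2 fits only F (and all 7 values in {1, 2, 3, 4, 5, 6, 7} must be used), so F = 2.
The 6 still-open variables together cover exactly {1, 3, 4, 5, 6, 7} — 6 values for 6 variables — and 7 appears only in G's list, so G = 7.

7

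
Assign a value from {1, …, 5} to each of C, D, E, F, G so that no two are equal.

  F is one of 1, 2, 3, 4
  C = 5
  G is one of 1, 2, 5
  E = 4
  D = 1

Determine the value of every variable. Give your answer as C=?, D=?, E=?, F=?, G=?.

C=5, D=1, E=4, F=3, G=2

C has just one choice, so C = 5. Strike 5 from G.
D has just one choice, so D = 1. Eliminate 1 elsewhere: F, G.
E has just one choice, so E = 4. So F can't be 4.
G has just one choice, so G = 2. Remove 2 from F.
F's domain is down to {3}, so F = 3.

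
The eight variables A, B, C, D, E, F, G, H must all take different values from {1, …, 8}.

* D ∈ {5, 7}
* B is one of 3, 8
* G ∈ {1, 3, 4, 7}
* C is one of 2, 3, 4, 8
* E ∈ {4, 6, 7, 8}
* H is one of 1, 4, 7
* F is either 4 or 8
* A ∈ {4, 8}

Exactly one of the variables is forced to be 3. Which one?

B

Among the 8 variables, 2 fits only C (and all 8 values in {1, 2, 3, 4, 5, 6, 7, 8} must be used), so C = 2.
The 7 still-open variables together cover exactly {1, 3, 4, 5, 6, 7, 8} — 7 values for 7 variables — and 5 appears only in D's list, so D = 5.
The 6 still-open variables draw from only 6 values {1, 3, 4, 6, 7, 8}, so each is used; only E can be 6, hence E = 6.
A and F share exactly the 2 values {4, 8}; by pigeonhole those values go to them, so strike 4, 8 from B, G, H.
So 3 goes to B.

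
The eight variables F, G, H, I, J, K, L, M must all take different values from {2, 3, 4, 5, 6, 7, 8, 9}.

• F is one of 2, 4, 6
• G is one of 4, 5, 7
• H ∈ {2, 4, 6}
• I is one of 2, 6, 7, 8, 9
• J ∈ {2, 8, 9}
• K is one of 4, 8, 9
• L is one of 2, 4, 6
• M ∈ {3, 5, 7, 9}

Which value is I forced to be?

7

The 8 variables draw from only 8 values {2, 3, 4, 5, 6, 7, 8, 9}, so each is used; only M can be 3, hence M = 3.
The 7 still-open variables draw from only 7 values {2, 4, 5, 6, 7, 8, 9}, so each is used; only G can be 5, hence G = 5.
The 6 still-open variables draw from only 6 values {2, 4, 6, 7, 8, 9}, so each is used; only I can be 7, hence I = 7.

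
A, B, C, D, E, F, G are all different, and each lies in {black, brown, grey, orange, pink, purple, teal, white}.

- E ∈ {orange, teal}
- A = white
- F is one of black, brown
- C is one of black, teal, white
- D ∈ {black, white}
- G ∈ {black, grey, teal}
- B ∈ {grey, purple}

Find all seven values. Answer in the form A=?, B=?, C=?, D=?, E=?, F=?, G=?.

A has just one choice, so A = white. Remove white from C, D.
D's domain is down to {black}, so D = black. Eliminate black elsewhere: C, F, G.
That leaves F = brown.
C has just one choice, so C = teal. So E, G can't be teal.
E has just one choice, so E = orange.
G's domain is down to {grey}, so G = grey. Remove grey from B.
B has just one choice, so B = purple.

A=white, B=purple, C=teal, D=black, E=orange, F=brown, G=grey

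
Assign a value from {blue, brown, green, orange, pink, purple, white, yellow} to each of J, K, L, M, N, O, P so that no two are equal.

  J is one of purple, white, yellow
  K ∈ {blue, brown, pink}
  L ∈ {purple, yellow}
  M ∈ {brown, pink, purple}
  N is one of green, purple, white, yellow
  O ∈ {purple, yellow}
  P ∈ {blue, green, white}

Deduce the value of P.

blue

The 2 variables L and O are confined to {purple, yellow}, which locks those values in; drop them from J, M, N.
That leaves J = white. Strike white from N, P.
N must be green (only option left). Eliminate green elsewhere: P.
So P = blue.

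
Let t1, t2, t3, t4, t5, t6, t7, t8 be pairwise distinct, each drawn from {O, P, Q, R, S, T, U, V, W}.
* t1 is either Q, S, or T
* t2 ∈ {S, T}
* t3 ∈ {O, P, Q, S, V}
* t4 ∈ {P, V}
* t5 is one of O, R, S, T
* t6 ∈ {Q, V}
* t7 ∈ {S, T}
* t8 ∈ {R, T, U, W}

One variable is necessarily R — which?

t5

The 2 variables t2 and t7 are confined to {S, T}, which locks those values in; drop them from t1, t3, t5, t8.
t1 has just one choice, so t1 = Q. Strike Q from t3, t6.
t6 has just one choice, so t6 = V. Eliminate V elsewhere: t3, t4.
t4 must be P (only option left). So t3 can't be P.
t3 has just one choice, so t3 = O. Strike O from t5.
So R goes to t5.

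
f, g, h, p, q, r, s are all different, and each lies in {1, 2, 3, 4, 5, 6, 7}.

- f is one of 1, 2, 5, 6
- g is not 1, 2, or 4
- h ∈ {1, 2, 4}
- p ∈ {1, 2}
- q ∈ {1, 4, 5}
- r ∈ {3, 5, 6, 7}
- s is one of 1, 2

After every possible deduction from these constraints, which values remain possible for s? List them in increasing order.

1, 2

The 2 variables p and s are confined to {1, 2}, which locks those values in; drop them from f, h, q.
h has just one choice, so h = 4. So q can't be 4.
q must be 5 (only option left). Remove 5 from f, g, r.
f's domain is down to {6}, so f = 6. Strike 6 from g, r.
No further eliminations apply; s can still be any of 1, 2.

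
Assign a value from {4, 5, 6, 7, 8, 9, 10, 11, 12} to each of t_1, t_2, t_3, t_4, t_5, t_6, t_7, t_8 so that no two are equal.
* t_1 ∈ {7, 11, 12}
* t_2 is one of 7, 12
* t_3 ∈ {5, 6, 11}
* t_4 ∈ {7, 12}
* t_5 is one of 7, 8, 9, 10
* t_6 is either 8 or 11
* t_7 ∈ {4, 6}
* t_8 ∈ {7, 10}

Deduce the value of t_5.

t_2 and t_4 between them cover only {7, 12} — a naked pair. Remove those values from t_1, t_5, t_8.
t_1's domain is down to {11}, so t_1 = 11. Eliminate 11 elsewhere: t_3, t_6.
t_6 has just one choice, so t_6 = 8. Remove 8 from t_5.
t_8 must be 10 (only option left). So t_5 can't be 10.
So t_5 = 9.

9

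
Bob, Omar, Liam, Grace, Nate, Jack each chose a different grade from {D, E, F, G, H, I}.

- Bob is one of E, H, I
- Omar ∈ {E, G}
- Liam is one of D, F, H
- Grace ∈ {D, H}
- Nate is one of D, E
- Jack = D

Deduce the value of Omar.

Jack must be D (only option left). Remove D from Liam, Grace, Nate.
Grace has just one choice, so Grace = H. Strike H from Bob, Liam.
Nate has just one choice, so Nate = E. Eliminate E elsewhere: Bob, Omar.
So Omar = G.

G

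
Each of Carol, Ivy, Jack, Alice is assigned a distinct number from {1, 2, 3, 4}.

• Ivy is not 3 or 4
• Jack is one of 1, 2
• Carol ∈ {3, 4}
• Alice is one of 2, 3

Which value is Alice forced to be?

The 4 variables together cover exactly {1, 2, 3, 4} — 4 values for 4 variables — and 4 appears only in Carol's list, so Carol = 4.
The 3 still-open variables together cover exactly {1, 2, 3} — 3 values for 3 variables — and 3 appears only in Alice's list, so Alice = 3.

3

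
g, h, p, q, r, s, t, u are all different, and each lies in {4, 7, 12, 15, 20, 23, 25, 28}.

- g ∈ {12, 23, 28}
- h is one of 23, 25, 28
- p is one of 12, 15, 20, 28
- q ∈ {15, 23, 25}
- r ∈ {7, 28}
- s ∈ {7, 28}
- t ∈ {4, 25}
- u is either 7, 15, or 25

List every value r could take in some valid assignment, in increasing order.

7, 28

Among the 8 variables, 4 fits only t (and all 8 values in {4, 7, 12, 15, 20, 23, 25, 28} must be used), so t = 4.
The 7 still-open variables draw from only 7 values {7, 12, 15, 20, 23, 25, 28}, so each is used; only p can be 20, hence p = 20.
The 6 still-open variables draw from only 6 values {7, 12, 15, 23, 25, 28}, so each is used; only g can be 12, hence g = 12.
r and s share exactly the 2 values {7, 28}; by pigeonhole those values go to them, so strike 7, 28 from h, u.
No further eliminations apply; r can still be any of 7, 28.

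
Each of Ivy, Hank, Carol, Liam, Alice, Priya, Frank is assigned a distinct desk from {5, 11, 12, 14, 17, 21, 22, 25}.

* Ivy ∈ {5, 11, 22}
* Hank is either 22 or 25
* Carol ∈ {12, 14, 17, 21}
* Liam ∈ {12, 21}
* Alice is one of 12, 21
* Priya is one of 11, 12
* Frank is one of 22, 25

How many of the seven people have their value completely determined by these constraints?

2

Hank and Frank between them cover only {22, 25} — a naked pair. Remove those values from Ivy.
Liam and Alice share exactly the 2 values {12, 21}; by pigeonhole those values go to them, so strike 12, 21 from Carol, Priya.
Priya's domain is down to {11}, so Priya = 11. So Ivy can't be 11.
Ivy has just one choice, so Ivy = 5.
Determined: Ivy=5, Priya=11. The other people each still have more than one consistent value. That makes 2.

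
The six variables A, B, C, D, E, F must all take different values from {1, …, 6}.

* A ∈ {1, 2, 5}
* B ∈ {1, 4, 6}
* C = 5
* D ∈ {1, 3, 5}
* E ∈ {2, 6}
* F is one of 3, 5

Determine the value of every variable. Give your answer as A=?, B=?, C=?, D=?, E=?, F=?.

C's domain is down to {5}, so C = 5. So A, D, F can't be 5.
F must be 3 (only option left). Eliminate 3 elsewhere: D.
That leaves D = 1. Remove 1 from A, B.
A must be 2 (only option left). Eliminate 2 elsewhere: E.
That leaves E = 6. So B can't be 6.
B must be 4 (only option left).

A=2, B=4, C=5, D=1, E=6, F=3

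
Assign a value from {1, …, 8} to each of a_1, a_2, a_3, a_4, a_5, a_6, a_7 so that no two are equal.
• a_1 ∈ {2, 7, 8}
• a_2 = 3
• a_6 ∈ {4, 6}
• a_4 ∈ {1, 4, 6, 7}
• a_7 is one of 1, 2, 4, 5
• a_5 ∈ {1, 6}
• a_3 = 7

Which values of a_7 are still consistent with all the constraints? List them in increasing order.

a_2 must be 3 (only option left).
a_3 must be 7 (only option left). Strike 7 from a_1, a_4.
a_4, a_5, a_6 share exactly the 3 values {1, 4, 6}; by pigeonhole those values go to them, so strike 1, 4, 6 from a_7.
No further eliminations apply; a_7 can still be any of 2, 5.

2, 5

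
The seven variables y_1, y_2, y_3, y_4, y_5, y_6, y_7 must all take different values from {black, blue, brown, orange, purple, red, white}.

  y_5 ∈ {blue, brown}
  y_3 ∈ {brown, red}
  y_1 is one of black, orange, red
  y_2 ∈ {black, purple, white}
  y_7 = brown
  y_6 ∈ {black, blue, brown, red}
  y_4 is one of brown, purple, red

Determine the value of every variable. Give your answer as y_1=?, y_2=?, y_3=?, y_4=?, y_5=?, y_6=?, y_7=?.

y_1=orange, y_2=white, y_3=red, y_4=purple, y_5=blue, y_6=black, y_7=brown

y_7 has just one choice, so y_7 = brown. So y_3, y_4, y_5, y_6 can't be brown.
That leaves y_3 = red. Strike red from y_1, y_4, y_6.
y_4 must be purple (only option left). So y_2 can't be purple.
y_5's domain is down to {blue}, so y_5 = blue. Remove blue from y_6.
y_6 must be black (only option left). Strike black from y_1, y_2.
y_1's domain is down to {orange}, so y_1 = orange.
y_2 has just one choice, so y_2 = white.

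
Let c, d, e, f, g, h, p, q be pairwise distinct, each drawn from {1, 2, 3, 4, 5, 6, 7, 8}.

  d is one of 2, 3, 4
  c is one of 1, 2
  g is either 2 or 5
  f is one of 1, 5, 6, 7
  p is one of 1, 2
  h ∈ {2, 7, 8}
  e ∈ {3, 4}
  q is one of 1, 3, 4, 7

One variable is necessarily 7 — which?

The 8 variables together cover exactly {1, 2, 3, 4, 5, 6, 7, 8} — 8 values for 8 variables — and 6 appears only in f's list, so f = 6.
The 7 still-open variables together cover exactly {1, 2, 3, 4, 5, 7, 8} — 7 values for 7 variables — and 5 appears only in g's list, so g = 5.
Among the 6 still-open variables, 8 fits only h (and all 6 values in {1, 2, 3, 4, 7, 8} must be used), so h = 8.
Among the 5 still-open variables, 7 fits only q (and all 5 values in {1, 2, 3, 4, 7} must be used), so q = 7.

q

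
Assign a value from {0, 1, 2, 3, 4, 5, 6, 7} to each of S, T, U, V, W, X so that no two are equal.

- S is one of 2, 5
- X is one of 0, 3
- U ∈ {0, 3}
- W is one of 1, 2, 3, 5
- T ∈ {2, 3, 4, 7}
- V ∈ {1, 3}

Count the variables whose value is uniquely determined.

U and X between them cover only {0, 3} — a naked pair. Remove those values from T, V, W.
V's domain is down to {1}, so V = 1. So W can't be 1.
S and W share exactly the 2 values {2, 5}; by pigeonhole those values go to them, so strike 2, 5 from T.
Determined: V=1. The other variables each still have more than one consistent value. That makes 1.

1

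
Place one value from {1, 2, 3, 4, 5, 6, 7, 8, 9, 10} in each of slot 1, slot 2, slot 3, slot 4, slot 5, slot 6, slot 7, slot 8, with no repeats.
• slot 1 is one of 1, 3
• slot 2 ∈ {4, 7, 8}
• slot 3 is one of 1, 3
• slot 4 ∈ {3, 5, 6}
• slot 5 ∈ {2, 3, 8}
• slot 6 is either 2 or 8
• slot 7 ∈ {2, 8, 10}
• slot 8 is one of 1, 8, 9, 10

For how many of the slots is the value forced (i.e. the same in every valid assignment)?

The 2 variables slot 1 and slot 3 are confined to {1, 3}, which locks those values in; drop them from slot 4, slot 5, slot 8.
slot 5 and slot 6 share exactly the 2 values {2, 8}; by pigeonhole those values go to them, so strike 2, 8 from slot 2, slot 7, slot 8.
slot 7's domain is down to {10}, so slot 7 = 10. So slot 8 can't be 10.
That leaves slot 8 = 9.
Determined: slot 7=10, slot 8=9. The other slots each still have more than one consistent value. That makes 2.

2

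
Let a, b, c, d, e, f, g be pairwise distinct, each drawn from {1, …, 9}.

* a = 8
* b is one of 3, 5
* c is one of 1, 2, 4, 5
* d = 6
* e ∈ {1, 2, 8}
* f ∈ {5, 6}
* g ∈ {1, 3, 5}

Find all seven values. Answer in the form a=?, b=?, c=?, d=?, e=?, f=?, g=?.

a's domain is down to {8}, so a = 8. Remove 8 from e.
d must be 6 (only option left). Strike 6 from f.
f's domain is down to {5}, so f = 5. So b, c, g can't be 5.
b's domain is down to {3}, so b = 3. So g can't be 3.
That leaves g = 1. Strike 1 from c, e.
e must be 2 (only option left). Remove 2 from c.
That leaves c = 4.

a=8, b=3, c=4, d=6, e=2, f=5, g=1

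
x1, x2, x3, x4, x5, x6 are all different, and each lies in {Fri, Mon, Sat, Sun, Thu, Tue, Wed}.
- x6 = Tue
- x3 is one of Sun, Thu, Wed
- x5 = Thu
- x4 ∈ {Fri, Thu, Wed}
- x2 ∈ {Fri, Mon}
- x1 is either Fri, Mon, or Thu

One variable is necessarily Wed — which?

x4

x5's domain is down to {Thu}, so x5 = Thu. Eliminate Thu elsewhere: x1, x3, x4.
That leaves x6 = Tue.
Among the 4 still-open variables, Sun fits only x3 (and all 4 values in {Fri, Mon, Sun, Wed} must be used), so x3 = Sun.
Among the 3 still-open variables, Wed fits only x4 (and all 3 values in {Fri, Mon, Wed} must be used), so x4 = Wed.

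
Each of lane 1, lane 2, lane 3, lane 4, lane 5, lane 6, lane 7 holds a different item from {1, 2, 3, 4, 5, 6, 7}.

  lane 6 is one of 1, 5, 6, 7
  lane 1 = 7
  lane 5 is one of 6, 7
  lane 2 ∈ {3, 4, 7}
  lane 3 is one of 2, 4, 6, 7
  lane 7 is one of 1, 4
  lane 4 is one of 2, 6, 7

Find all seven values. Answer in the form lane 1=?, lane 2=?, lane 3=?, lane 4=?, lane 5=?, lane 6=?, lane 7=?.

lane 1 must be 7 (only option left). Strike 7 from lane 2, lane 3, lane 4, lane 5, lane 6.
lane 5's domain is down to {6}, so lane 5 = 6. Strike 6 from lane 3, lane 4, lane 6.
That leaves lane 4 = 2. So lane 3 can't be 2.
lane 3's domain is down to {4}, so lane 3 = 4. Strike 4 from lane 2, lane 7.
lane 7 has just one choice, so lane 7 = 1. Remove 1 from lane 6.
That leaves lane 2 = 3.
lane 6 has just one choice, so lane 6 = 5.

lane 1=7, lane 2=3, lane 3=4, lane 4=2, lane 5=6, lane 6=5, lane 7=1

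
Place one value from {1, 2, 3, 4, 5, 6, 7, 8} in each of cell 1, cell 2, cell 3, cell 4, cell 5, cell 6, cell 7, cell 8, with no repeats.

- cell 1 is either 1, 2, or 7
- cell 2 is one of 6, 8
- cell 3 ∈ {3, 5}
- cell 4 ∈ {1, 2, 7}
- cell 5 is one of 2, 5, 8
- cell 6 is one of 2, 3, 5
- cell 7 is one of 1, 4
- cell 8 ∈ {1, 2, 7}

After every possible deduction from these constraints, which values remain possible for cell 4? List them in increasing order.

The 8 variables draw from only 8 values {1, 2, 3, 4, 5, 6, 7, 8}, so each is used; only cell 7 can be 4, hence cell 7 = 4.
The 7 still-open variables together cover exactly {1, 2, 3, 5, 6, 7, 8} — 7 values for 7 variables — and 6 appears only in cell 2's list, so cell 2 = 6.
The 6 still-open variables draw from only 6 values {1, 2, 3, 5, 7, 8}, so each is used; only cell 5 can be 8, hence cell 5 = 8.
cell 1, cell 4, cell 8 share exactly the 3 values {1, 2, 7}; by pigeonhole those values go to them, so strike 1, 2, 7 from cell 6.
No further eliminations apply; cell 4 can still be any of 1, 2, 7.

1, 2, 7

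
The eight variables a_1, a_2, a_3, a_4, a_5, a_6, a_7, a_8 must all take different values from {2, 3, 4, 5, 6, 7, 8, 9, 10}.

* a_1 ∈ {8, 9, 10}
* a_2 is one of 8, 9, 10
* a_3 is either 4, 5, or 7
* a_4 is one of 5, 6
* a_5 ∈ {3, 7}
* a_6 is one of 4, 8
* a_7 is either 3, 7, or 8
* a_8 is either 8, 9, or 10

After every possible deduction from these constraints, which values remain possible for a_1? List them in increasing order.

The 8 variables draw from only 8 values {3, 4, 5, 6, 7, 8, 9, 10}, so each is used; only a_4 can be 6, hence a_4 = 6.
Among the 7 still-open variables, 5 fits only a_3 (and all 7 values in {3, 4, 5, 7, 8, 9, 10} must be used), so a_3 = 5.
The 6 still-open variables together cover exactly {3, 4, 7, 8, 9, 10} — 6 values for 6 variables — and 4 appears only in a_6's list, so a_6 = 4.
a_1, a_2, a_8 share exactly the 3 values {8, 9, 10}; by pigeonhole those values go to them, so strike 8, 9, 10 from a_7.
No further eliminations apply; a_1 can still be any of 8, 9, 10.

8, 9, 10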